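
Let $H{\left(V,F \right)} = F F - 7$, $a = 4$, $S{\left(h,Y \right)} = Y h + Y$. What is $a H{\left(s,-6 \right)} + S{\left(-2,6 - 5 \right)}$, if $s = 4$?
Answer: $115$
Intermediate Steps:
$S{\left(h,Y \right)} = Y + Y h$
$H{\left(V,F \right)} = -7 + F^{2}$ ($H{\left(V,F \right)} = F^{2} - 7 = -7 + F^{2}$)
$a H{\left(s,-6 \right)} + S{\left(-2,6 - 5 \right)} = 4 \left(-7 + \left(-6\right)^{2}\right) + \left(6 - 5\right) \left(1 - 2\right) = 4 \left(-7 + 36\right) + 1 \left(-1\right) = 4 \cdot 29 - 1 = 116 - 1 = 115$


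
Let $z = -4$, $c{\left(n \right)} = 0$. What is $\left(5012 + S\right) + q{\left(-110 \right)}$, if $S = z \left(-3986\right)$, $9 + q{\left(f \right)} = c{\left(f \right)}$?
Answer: $20947$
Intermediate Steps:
$q{\left(f \right)} = -9$ ($q{\left(f \right)} = -9 + 0 = -9$)
$S = 15944$ ($S = \left(-4\right) \left(-3986\right) = 15944$)
$\left(5012 + S\right) + q{\left(-110 \right)} = \left(5012 + 15944\right) - 9 = 20956 - 9 = 20947$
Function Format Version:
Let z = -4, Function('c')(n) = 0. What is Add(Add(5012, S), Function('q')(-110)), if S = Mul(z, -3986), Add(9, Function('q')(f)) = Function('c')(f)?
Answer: 20947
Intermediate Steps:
Function('q')(f) = -9 (Function('q')(f) = Add(-9, 0) = -9)
S = 15944 (S = Mul(-4, -3986) = 15944)
Add(Add(5012, S), Function('q')(-110)) = Add(Add(5012, 15944), -9) = Add(20956, -9) = 20947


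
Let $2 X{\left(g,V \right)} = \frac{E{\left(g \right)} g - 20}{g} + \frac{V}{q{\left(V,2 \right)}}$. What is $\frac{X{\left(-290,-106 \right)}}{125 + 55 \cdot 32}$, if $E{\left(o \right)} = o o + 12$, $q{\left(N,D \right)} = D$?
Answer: $\frac{2437713}{109330} \approx 22.297$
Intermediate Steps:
$E{\left(o \right)} = 12 + o^{2}$ ($E{\left(o \right)} = o^{2} + 12 = 12 + o^{2}$)
$X{\left(g,V \right)} = \frac{V}{4} + \frac{-20 + g \left(12 + g^{2}\right)}{2 g}$ ($X{\left(g,V \right)} = \frac{\frac{\left(12 + g^{2}\right) g - 20}{g} + \frac{V}{2}}{2} = \frac{\frac{g \left(12 + g^{2}\right) - 20}{g} + V \frac{1}{2}}{2} = \frac{\frac{-20 + g \left(12 + g^{2}\right)}{g} + \frac{V}{2}}{2} = \frac{\frac{V}{2} + \frac{-20 + g \left(12 + g^{2}\right)}{g}}{2} = \frac{V}{4} + \frac{-20 + g \left(12 + g^{2}\right)}{2 g}$)
$\frac{X{\left(-290,-106 \right)}}{125 + 55 \cdot 32} = \frac{6 + \frac{\left(-290\right)^{2}}{2} - \frac{10}{-290} + \frac{1}{4} \left(-106\right)}{125 + 55 \cdot 32} = \frac{6 + \frac{1}{2} \cdot 84100 - - \frac{1}{29} - \frac{53}{2}}{125 + 1760} = \frac{6 + 42050 + \frac{1}{29} - \frac{53}{2}}{1885} = \frac{2437713}{58} \cdot \frac{1}{1885} = \frac{2437713}{109330}$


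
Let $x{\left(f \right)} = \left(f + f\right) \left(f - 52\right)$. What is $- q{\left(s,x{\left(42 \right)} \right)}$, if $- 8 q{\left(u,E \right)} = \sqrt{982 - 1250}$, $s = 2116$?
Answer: $\frac{i \sqrt{67}}{4} \approx 2.0463 i$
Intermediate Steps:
$x{\left(f \right)} = 2 f \left(-52 + f\right)$
$q{\left(u,E \right)} = - \frac{i \sqrt{67}}{4}$ ($q{\left(u,E \right)} = - \frac{\sqrt{982 - 1250}}{8} = - \frac{\sqrt{-268}}{8} = - \frac{2 i \sqrt{67}}{8} = - \frac{i \sqrt{67}}{4}$)
$- q{\left(s,x{\left(42 \right)} \right)} = - \frac{\left(-1\right) i \sqrt{67}}{4} = \frac{i \sqrt{67}}{4}$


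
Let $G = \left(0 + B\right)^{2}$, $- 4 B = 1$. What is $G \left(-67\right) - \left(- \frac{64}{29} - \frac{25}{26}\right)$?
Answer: $- \frac{6147}{6032} \approx -1.0191$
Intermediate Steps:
$B = - \frac{1}{4}$ ($B = \left(- \frac{1}{4}\right) 1 = - \frac{1}{4} \approx -0.25$)
$G = \frac{1}{16}$ ($G = \left(0 - \frac{1}{4}\right)^{2} = \left(- \frac{1}{4}\right)^{2} = \frac{1}{16} \approx 0.0625$)
$G \left(-67\right) - \left(- \frac{64}{29} - \frac{25}{26}\right) = \frac{1}{16} \left(-67\right) - \left(- \frac{64}{29} - \frac{25}{26}\right) = - \frac{67}{16} - - \frac{2389}{754} = - \frac{67}{16} + \left(\frac{64}{29} + \frac{25}{26}\right) = - \frac{67}{16} + \frac{2389}{754} = - \frac{6147}{6032}$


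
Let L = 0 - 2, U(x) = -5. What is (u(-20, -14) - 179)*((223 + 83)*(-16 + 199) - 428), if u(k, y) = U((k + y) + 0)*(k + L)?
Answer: -3834330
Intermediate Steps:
L = -2
u(k, y) = 10 - 5*k (u(k, y) = -5*(k - 2) = -5*(-2 + k) = 10 - 5*k)
(u(-20, -14) - 179)*((223 + 83)*(-16 + 199) - 428) = ((10 - 5*(-20)) - 179)*((223 + 83)*(-16 + 199) - 428) = ((10 + 100) - 179)*(306*183 - 428) = (110 - 179)*(55998 - 428) = -69*55570 = -3834330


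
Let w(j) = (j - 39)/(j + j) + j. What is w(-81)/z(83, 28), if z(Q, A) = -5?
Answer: 2167/135 ≈ 16.052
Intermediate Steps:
w(j) = j + (-39 + j)/(2*j) (w(j) = (-39 + j)/((2*j)) + j = (-39 + j)*(1/(2*j)) + j = (-39 + j)/(2*j) + j = j + (-39 + j)/(2*j))
w(-81)/z(83, 28) = (½ - 81 - 39/2/(-81))/(-5) = (½ - 81 - 39/2*(-1/81))*(-⅕) = (½ - 81 + 13/54)*(-⅕) = -2167/27*(-⅕) = 2167/135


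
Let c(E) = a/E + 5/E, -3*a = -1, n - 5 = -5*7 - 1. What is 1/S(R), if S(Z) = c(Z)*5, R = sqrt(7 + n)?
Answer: 3*I*sqrt(6)/40 ≈ 0.18371*I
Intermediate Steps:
n = -31 (n = 5 + (-5*7 - 1) = 5 + (-35 - 1) = 5 - 36 = -31)
a = 1/3 (a = -1/3*(-1) = 1/3 ≈ 0.33333)
R = 2*I*sqrt(6) (R = sqrt(7 - 31) = sqrt(-24) = 2*I*sqrt(6) ≈ 4.899*I)
c(E) = 16/(3*E) (c(E) = 1/(3*E) + 5/E = 16/(3*E))
S(Z) = 80/(3*Z) (S(Z) = (16/(3*Z))*5 = 80/(3*Z))
1/S(R) = 1/(80/(3*((2*I*sqrt(6))))) = 1/(80*(-I*sqrt(6)/12)/3) = 1/(-20*I*sqrt(6)/9) = 3*I*sqrt(6)/40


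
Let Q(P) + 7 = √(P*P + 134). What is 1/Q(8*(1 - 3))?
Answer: 7/341 + √390/341 ≈ 0.078441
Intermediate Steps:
Q(P) = -7 + √(134 + P²) (Q(P) = -7 + √(P*P + 134) = -7 + √(P² + 134) = -7 + √(134 + P²))
1/Q(8*(1 - 3)) = 1/(-7 + √(134 + (8*(1 - 3))²)) = 1/(-7 + √(134 + (8*(-2))²)) = 1/(-7 + √(134 + (-16)²)) = 1/(-7 + √(134 + 256)) = 1/(-7 + √390)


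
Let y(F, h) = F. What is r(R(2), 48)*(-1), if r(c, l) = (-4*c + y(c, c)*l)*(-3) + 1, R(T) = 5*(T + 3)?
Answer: 3299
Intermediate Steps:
R(T) = 15 + 5*T (R(T) = 5*(3 + T) = 15 + 5*T)
r(c, l) = 1 + 12*c - 3*c*l (r(c, l) = (-4*c + c*l)*(-3) + 1 = (12*c - 3*c*l) + 1 = 1 + 12*c - 3*c*l)
r(R(2), 48)*(-1) = (1 + 12*(15 + 5*2) - 3*(15 + 5*2)*48)*(-1) = (1 + 12*(15 + 10) - 3*(15 + 10)*48)*(-1) = (1 + 12*25 - 3*25*48)*(-1) = (1 + 300 - 3600)*(-1) = -3299*(-1) = 3299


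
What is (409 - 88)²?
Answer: 103041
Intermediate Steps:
(409 - 88)² = 321² = 103041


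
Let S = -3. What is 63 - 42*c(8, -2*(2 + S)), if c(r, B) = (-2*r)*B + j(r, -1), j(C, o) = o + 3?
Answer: 1323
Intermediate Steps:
j(C, o) = 3 + o
c(r, B) = 2 - 2*B*r (c(r, B) = (-2*r)*B + (3 - 1) = -2*B*r + 2 = 2 - 2*B*r)
63 - 42*c(8, -2*(2 + S)) = 63 - 42*(2 - 2*(-2*(2 - 3))*8) = 63 - 42*(2 - 2*(-2*(-1))*8) = 63 - 42*(2 - 2*2*8) = 63 - 42*(2 - 32) = 63 - 42*(-30) = 63 + 1260 = 1323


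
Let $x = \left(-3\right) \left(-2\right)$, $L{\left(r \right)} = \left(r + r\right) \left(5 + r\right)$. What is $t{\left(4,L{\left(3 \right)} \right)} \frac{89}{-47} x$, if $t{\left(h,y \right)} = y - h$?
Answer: $- \frac{23496}{47} \approx -499.92$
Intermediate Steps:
$L{\left(r \right)} = 2 r \left(5 + r\right)$
$x = 6$
$t{\left(4,L{\left(3 \right)} \right)} \frac{89}{-47} x = \left(2 \cdot 3 \left(5 + 3\right) - 4\right) \frac{89}{-47} \cdot 6 = \left(2 \cdot 3 \cdot 8 - 4\right) 89 \left(- \frac{1}{47}\right) 6 = \left(48 - 4\right) \left(- \frac{89}{47}\right) 6 = 44 \left(- \frac{89}{47}\right) 6 = \left(- \frac{3916}{47}\right) 6 = - \frac{23496}{47}$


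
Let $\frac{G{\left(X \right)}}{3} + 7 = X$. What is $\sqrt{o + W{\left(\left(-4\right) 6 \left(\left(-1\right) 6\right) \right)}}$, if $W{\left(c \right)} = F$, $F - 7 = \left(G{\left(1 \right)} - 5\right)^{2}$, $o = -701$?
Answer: $i \sqrt{165} \approx 12.845 i$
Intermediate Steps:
$G{\left(X \right)} = -21 + 3 X$
$F = 536$ ($F = 7 + \left(\left(-21 + 3 \cdot 1\right) - 5\right)^{2} = 7 + \left(\left(-21 + 3\right) - 5\right)^{2} = 7 + \left(-18 - 5\right)^{2} = 7 + \left(-23\right)^{2} = 7 + 529 = 536$)
$W{\left(c \right)} = 536$
$\sqrt{o + W{\left(\left(-4\right) 6 \left(\left(-1\right) 6\right) \right)}} = \sqrt{-701 + 536} = \sqrt{-165} = i \sqrt{165}$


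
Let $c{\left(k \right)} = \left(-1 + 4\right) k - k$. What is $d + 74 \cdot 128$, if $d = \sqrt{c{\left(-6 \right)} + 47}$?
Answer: $9472 + \sqrt{35} \approx 9477.9$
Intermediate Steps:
$c{\left(k \right)} = 2 k$ ($c{\left(k \right)} = 3 k - k = 2 k$)
$d = \sqrt{35}$ ($d = \sqrt{2 \left(-6\right) + 47} = \sqrt{-12 + 47} = \sqrt{35} \approx 5.9161$)
$d + 74 \cdot 128 = \sqrt{35} + 74 \cdot 128 = \sqrt{35} + 9472 = 9472 + \sqrt{35}$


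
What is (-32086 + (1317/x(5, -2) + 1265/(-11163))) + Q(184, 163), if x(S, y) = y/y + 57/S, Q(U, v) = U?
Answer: -22006135687/692106 ≈ -31796.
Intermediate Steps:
x(S, y) = 1 + 57/S
(-32086 + (1317/x(5, -2) + 1265/(-11163))) + Q(184, 163) = (-32086 + (1317/(((57 + 5)/5)) + 1265/(-11163))) + 184 = (-32086 + (1317/(((⅕)*62)) + 1265*(-1/11163))) + 184 = (-32086 + (1317/(62/5) - 1265/11163)) + 184 = (-32086 + (1317*(5/62) - 1265/11163)) + 184 = (-32086 + (6585/62 - 1265/11163)) + 184 = (-32086 + 73429925/692106) + 184 = -22133483191/692106 + 184 = -22006135687/692106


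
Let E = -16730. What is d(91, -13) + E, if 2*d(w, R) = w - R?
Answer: -16678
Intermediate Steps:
d(w, R) = w/2 - R/2 (d(w, R) = (w - R)/2 = w/2 - R/2)
d(91, -13) + E = ((½)*91 - ½*(-13)) - 16730 = (91/2 + 13/2) - 16730 = 52 - 16730 = -16678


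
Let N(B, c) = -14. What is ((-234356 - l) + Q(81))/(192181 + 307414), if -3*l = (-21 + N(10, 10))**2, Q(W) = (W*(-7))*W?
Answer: -839624/1498785 ≈ -0.56020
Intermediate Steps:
Q(W) = -7*W**2 (Q(W) = (-7*W)*W = -7*W**2)
l = -1225/3 (l = -(-21 - 14)**2/3 = -1/3*(-35)**2 = -1/3*1225 = -1225/3 ≈ -408.33)
((-234356 - l) + Q(81))/(192181 + 307414) = ((-234356 - 1*(-1225/3)) - 7*81**2)/(192181 + 307414) = ((-234356 + 1225/3) - 7*6561)/499595 = (-701843/3 - 45927)*(1/499595) = -839624/3*1/499595 = -839624/1498785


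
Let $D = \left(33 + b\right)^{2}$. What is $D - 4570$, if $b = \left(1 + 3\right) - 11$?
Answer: $-3894$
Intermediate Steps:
$b = -7$ ($b = 4 - 11 = -7$)
$D = 676$ ($D = \left(33 - 7\right)^{2} = 26^{2} = 676$)
$D - 4570 = 676 - 4570 = -3894$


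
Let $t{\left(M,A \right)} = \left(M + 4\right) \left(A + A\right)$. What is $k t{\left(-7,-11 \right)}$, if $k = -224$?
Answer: $-14784$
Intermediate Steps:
$t{\left(M,A \right)} = 2 A \left(4 + M\right)$ ($t{\left(M,A \right)} = \left(4 + M\right) 2 A = 2 A \left(4 + M\right)$)
$k t{\left(-7,-11 \right)} = - 224 \cdot 2 \left(-11\right) \left(4 - 7\right) = - 224 \cdot 2 \left(-11\right) \left(-3\right) = \left(-224\right) 66 = -14784$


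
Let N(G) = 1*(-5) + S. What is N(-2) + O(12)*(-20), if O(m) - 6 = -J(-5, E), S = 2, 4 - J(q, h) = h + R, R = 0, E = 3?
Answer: -103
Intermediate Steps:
J(q, h) = 4 - h (J(q, h) = 4 - (h + 0) = 4 - h)
O(m) = 5 (O(m) = 6 - (4 - 1*3) = 6 - (4 - 3) = 6 - 1*1 = 6 - 1 = 5)
N(G) = -3 (N(G) = 1*(-5) + 2 = -5 + 2 = -3)
N(-2) + O(12)*(-20) = -3 + 5*(-20) = -3 - 100 = -103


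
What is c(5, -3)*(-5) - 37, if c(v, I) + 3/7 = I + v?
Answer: -314/7 ≈ -44.857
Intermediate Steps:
c(v, I) = -3/7 + I + v (c(v, I) = -3/7 + (I + v) = -3/7 + I + v)
c(5, -3)*(-5) - 37 = (-3/7 - 3 + 5)*(-5) - 37 = (11/7)*(-5) - 37 = -55/7 - 37 = -314/7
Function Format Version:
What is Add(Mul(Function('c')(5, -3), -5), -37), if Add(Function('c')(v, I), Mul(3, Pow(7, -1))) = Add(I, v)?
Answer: Rational(-314, 7) ≈ -44.857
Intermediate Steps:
Function('c')(v, I) = Add(Rational(-3, 7), I, v) (Function('c')(v, I) = Add(Rational(-3, 7), Add(I, v)) = Add(Rational(-3, 7), I, v))
Add(Mul(Function('c')(5, -3), -5), -37) = Add(Mul(Add(Rational(-3, 7), -3, 5), -5), -37) = Add(Mul(Rational(11, 7), -5), -37) = Add(Rational(-55, 7), -37) = Rational(-314, 7)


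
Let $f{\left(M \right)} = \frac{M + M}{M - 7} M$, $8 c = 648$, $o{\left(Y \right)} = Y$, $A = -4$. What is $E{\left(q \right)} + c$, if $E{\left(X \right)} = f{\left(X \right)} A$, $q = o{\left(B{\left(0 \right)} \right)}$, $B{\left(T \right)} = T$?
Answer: $81$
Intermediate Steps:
$c = 81$ ($c = \frac{1}{8} \cdot 648 = 81$)
$f{\left(M \right)} = \frac{2 M^{2}}{-7 + M}$ ($f{\left(M \right)} = \frac{2 M}{M - 7} M = \frac{2 M}{-7 + M} M = \frac{2 M^{2}}{-7 + M}$)
$q = 0$
$E{\left(X \right)} = - \frac{8 X^{2}}{-7 + X}$ ($E{\left(X \right)} = \frac{2 X^{2}}{-7 + X} \left(-4\right) = - \frac{8 X^{2}}{-7 + X}$)
$E{\left(q \right)} + c = - \frac{8 \cdot 0^{2}}{-7 + 0} + 81 = \left(-8\right) 0 \frac{1}{-7} + 81 = \left(-8\right) 0 \left(- \frac{1}{7}\right) + 81 = 0 + 81 = 81$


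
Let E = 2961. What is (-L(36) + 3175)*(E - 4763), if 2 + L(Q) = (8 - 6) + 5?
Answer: -5712340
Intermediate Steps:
L(Q) = 5 (L(Q) = -2 + ((8 - 6) + 5) = -2 + (2 + 5) = -2 + 7 = 5)
(-L(36) + 3175)*(E - 4763) = (-1*5 + 3175)*(2961 - 4763) = (-5 + 3175)*(-1802) = 3170*(-1802) = -5712340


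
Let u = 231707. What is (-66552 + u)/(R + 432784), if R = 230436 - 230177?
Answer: 165155/433043 ≈ 0.38138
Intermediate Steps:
R = 259
(-66552 + u)/(R + 432784) = (-66552 + 231707)/(259 + 432784) = 165155/433043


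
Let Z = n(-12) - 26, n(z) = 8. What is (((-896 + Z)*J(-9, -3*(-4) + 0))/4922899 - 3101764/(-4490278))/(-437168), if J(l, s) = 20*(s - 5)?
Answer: -3673773730239/2415919887317667224 ≈ -1.5207e-6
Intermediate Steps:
Z = -18 (Z = 8 - 26 = -18)
J(l, s) = -100 + 20*s (J(l, s) = 20*(-5 + s) = -100 + 20*s)
(((-896 + Z)*J(-9, -3*(-4) + 0))/4922899 - 3101764/(-4490278))/(-437168) = (((-896 - 18)*(-100 + 20*(-3*(-4) + 0)))/4922899 - 3101764/(-4490278))/(-437168) = (-914*(-100 + 20*(12 + 0))*(1/4922899) - 3101764*(-1/4490278))*(-1/437168) = (-914*(-100 + 20*12)*(1/4922899) + 1550882/2245139)*(-1/437168) = (-914*(-100 + 240)*(1/4922899) + 1550882/2245139)*(-1/437168) = (-914*140*(1/4922899) + 1550882/2245139)*(-1/437168) = (-127960*1/4922899 + 1550882/2245139)*(-1/437168) = (-127960/4922899 + 1550882/2245139)*(-1/437168) = (7347547460478/11052592537961)*(-1/437168) = -3673773730239/2415919887317667224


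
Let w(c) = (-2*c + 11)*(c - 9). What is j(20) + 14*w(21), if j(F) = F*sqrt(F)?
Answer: -5208 + 40*sqrt(5) ≈ -5118.6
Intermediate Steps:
w(c) = (-9 + c)*(11 - 2*c) (w(c) = (11 - 2*c)*(-9 + c) = (-9 + c)*(11 - 2*c))
j(F) = F**(3/2)
j(20) + 14*w(21) = 20**(3/2) + 14*(-99 - 2*21**2 + 29*21) = 40*sqrt(5) + 14*(-99 - 2*441 + 609) = 40*sqrt(5) + 14*(-99 - 882 + 609) = 40*sqrt(5) + 14*(-372) = 40*sqrt(5) - 5208 = -5208 + 40*sqrt(5)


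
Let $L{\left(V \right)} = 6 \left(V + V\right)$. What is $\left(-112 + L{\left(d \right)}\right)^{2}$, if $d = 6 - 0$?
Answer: $1600$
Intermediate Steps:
$d = 6$ ($d = 6 + 0 = 6$)
$L{\left(V \right)} = 12 V$ ($L{\left(V \right)} = 6 \cdot 2 V = 12 V$)
$\left(-112 + L{\left(d \right)}\right)^{2} = \left(-112 + 12 \cdot 6\right)^{2} = \left(-112 + 72\right)^{2} = \left(-40\right)^{2} = 1600$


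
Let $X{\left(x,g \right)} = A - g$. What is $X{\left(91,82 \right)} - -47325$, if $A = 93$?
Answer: $47336$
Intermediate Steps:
$X{\left(x,g \right)} = 93 - g$
$X{\left(91,82 \right)} - -47325 = \left(93 - 82\right) - -47325 = \left(93 - 82\right) + 47325 = 11 + 47325 = 47336$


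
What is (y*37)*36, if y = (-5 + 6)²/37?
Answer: 36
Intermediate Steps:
y = 1/37 (y = 1²*(1/37) = 1*(1/37) = 1/37 ≈ 0.027027)
(y*37)*36 = ((1/37)*37)*36 = 1*36 = 36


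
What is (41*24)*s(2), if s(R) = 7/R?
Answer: 3444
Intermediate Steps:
(41*24)*s(2) = (41*24)*(7/2) = 984*(7*(1/2)) = 984*(7/2) = 3444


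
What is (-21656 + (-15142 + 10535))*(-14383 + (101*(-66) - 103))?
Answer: 555514976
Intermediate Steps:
(-21656 + (-15142 + 10535))*(-14383 + (101*(-66) - 103)) = (-21656 - 4607)*(-14383 + (-6666 - 103)) = -26263*(-14383 - 6769) = -26263*(-21152) = 555514976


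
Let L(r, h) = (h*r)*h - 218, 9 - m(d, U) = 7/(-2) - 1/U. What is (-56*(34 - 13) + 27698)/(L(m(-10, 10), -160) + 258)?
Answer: 13261/161300 ≈ 0.082213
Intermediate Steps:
m(d, U) = 25/2 + 1/U (m(d, U) = 9 - (7/(-2) - 1/U) = 9 - (7*(-½) - 1/U) = 9 - (-7/2 - 1/U) = 9 + (7/2 + 1/U) = 25/2 + 1/U)
L(r, h) = -218 + r*h² (L(r, h) = r*h² - 218 = -218 + r*h²)
(-56*(34 - 13) + 27698)/(L(m(-10, 10), -160) + 258) = (-56*(34 - 13) + 27698)/((-218 + (25/2 + 1/10)*(-160)²) + 258) = (-56*21 + 27698)/((-218 + (25/2 + ⅒)*25600) + 258) = (-1176 + 27698)/((-218 + (63/5)*25600) + 258) = 26522/((-218 + 322560) + 258) = 26522/(322342 + 258) = 26522/322600 = 26522*(1/322600) = 13261/161300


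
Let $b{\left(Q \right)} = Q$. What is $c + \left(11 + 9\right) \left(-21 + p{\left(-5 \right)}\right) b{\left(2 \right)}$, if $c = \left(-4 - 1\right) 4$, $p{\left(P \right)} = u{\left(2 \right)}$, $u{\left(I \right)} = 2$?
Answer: $-780$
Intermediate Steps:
$p{\left(P \right)} = 2$
$c = -20$ ($c = \left(-5\right) 4 = -20$)
$c + \left(11 + 9\right) \left(-21 + p{\left(-5 \right)}\right) b{\left(2 \right)} = -20 + \left(11 + 9\right) \left(-21 + 2\right) 2 = -20 + 20 \left(-19\right) 2 = -20 - 760 = -780$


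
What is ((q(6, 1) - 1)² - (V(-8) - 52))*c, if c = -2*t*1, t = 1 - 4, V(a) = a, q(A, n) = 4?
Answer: 414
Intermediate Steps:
t = -3
c = 6 (c = -2*(-3)*1 = 6*1 = 6)
((q(6, 1) - 1)² - (V(-8) - 52))*c = ((4 - 1)² - (-8 - 52))*6 = (3² - 1*(-60))*6 = (9 + 60)*6 = 69*6 = 414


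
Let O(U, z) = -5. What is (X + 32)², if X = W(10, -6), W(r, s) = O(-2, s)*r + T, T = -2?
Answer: 400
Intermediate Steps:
W(r, s) = -2 - 5*r (W(r, s) = -5*r - 2 = -2 - 5*r)
X = -52 (X = -2 - 5*10 = -2 - 50 = -52)
(X + 32)² = (-52 + 32)² = (-20)² = 400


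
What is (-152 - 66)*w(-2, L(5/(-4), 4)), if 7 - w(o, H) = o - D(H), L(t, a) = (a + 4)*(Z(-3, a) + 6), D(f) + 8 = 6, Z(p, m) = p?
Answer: -1526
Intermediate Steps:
D(f) = -2 (D(f) = -8 + 6 = -2)
L(t, a) = 12 + 3*a (L(t, a) = (a + 4)*(-3 + 6) = (4 + a)*3 = 12 + 3*a)
w(o, H) = 5 - o (w(o, H) = 7 - (o - 1*(-2)) = 7 - (o + 2) = 7 - (2 + o) = 7 + (-2 - o) = 5 - o)
(-152 - 66)*w(-2, L(5/(-4), 4)) = (-152 - 66)*(5 - 1*(-2)) = -218*(5 + 2) = -218*7 = -1526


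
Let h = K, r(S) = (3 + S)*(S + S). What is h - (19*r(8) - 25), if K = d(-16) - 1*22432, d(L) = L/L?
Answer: -25750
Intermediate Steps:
d(L) = 1
K = -22431 (K = 1 - 1*22432 = 1 - 22432 = -22431)
r(S) = 2*S*(3 + S) (r(S) = (3 + S)*(2*S) = 2*S*(3 + S))
h = -22431
h - (19*r(8) - 25) = -22431 - (19*(2*8*(3 + 8)) - 25) = -22431 - (19*(2*8*11) - 25) = -22431 - (19*176 - 25) = -22431 - (3344 - 25) = -22431 - 1*3319 = -22431 - 3319 = -25750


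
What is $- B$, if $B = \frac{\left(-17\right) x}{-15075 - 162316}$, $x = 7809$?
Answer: $- \frac{132753}{177391} \approx -0.74836$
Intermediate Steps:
$B = \frac{132753}{177391}$ ($B = \frac{\left(-17\right) 7809}{-15075 - 162316} = - \frac{132753}{-177391} = \left(-132753\right) \left(- \frac{1}{177391}\right) = \frac{132753}{177391} \approx 0.74836$)
$- B = \left(-1\right) \frac{132753}{177391} = - \frac{132753}{177391}$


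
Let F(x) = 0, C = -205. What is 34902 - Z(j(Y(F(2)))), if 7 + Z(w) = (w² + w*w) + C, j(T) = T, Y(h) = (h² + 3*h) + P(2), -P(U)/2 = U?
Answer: 35082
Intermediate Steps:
P(U) = -2*U
Y(h) = -4 + h² + 3*h (Y(h) = (h² + 3*h) - 2*2 = (h² + 3*h) - 4 = -4 + h² + 3*h)
Z(w) = -212 + 2*w² (Z(w) = -7 + ((w² + w*w) - 205) = -7 + ((w² + w²) - 205) = -7 + (2*w² - 205) = -7 + (-205 + 2*w²) = -212 + 2*w²)
34902 - Z(j(Y(F(2)))) = 34902 - (-212 + 2*(-4 + 0² + 3*0)²) = 34902 - (-212 + 2*(-4 + 0 + 0)²) = 34902 - (-212 + 2*(-4)²) = 34902 - (-212 + 2*16) = 34902 - (-212 + 32) = 34902 - 1*(-180) = 34902 + 180 = 35082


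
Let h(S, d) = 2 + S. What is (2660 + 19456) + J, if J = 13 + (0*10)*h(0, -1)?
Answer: 22129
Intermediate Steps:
J = 13 (J = 13 + (0*10)*(2 + 0) = 13 + 0*2 = 13 + 0 = 13)
(2660 + 19456) + J = (2660 + 19456) + 13 = 22116 + 13 = 22129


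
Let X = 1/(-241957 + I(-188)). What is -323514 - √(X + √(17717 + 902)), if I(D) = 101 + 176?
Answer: -323514 - √(-15105 + 3650576400*√18619)/60420 ≈ -3.2353e+5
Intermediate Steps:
I(D) = 277
X = -1/241680 (X = 1/(-241957 + 277) = 1/(-241680) = -1/241680 ≈ -4.1377e-6)
-323514 - √(X + √(17717 + 902)) = -323514 - √(-1/241680 + √(17717 + 902)) = -323514 - √(-1/241680 + √18619)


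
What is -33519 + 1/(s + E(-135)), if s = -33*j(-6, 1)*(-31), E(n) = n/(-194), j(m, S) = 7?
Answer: -46570259317/1389369 ≈ -33519.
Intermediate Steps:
E(n) = -n/194 (E(n) = n*(-1/194) = -n/194)
s = 7161 (s = -33*7*(-31) = -231*(-31) = 7161)
-33519 + 1/(s + E(-135)) = -33519 + 1/(7161 - 1/194*(-135)) = -33519 + 1/(7161 + 135/194) = -33519 + 1/(1389369/194) = -33519 + 194/1389369 = -46570259317/1389369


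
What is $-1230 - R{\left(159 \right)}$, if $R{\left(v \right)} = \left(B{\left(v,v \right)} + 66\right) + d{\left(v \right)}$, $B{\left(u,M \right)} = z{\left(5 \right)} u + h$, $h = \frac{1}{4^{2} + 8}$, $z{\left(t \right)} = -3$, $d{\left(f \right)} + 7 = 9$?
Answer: $- \frac{19705}{24} \approx -821.04$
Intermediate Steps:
$d{\left(f \right)} = 2$ ($d{\left(f \right)} = -7 + 9 = 2$)
$h = \frac{1}{24}$ ($h = \frac{1}{16 + 8} = \frac{1}{24} \approx 0.041667$)
$B{\left(u,M \right)} = \frac{1}{24} - 3 u$ ($B{\left(u,M \right)} = - 3 u + \frac{1}{24} = \frac{1}{24} - 3 u$)
$R{\left(v \right)} = \frac{1633}{24} - 3 v$ ($R{\left(v \right)} = \left(\left(\frac{1}{24} - 3 v\right) + 66\right) + 2 = \left(\frac{1585}{24} - 3 v\right) + 2 = \frac{1633}{24} - 3 v$)
$-1230 - R{\left(159 \right)} = -1230 - \left(\frac{1633}{24} - 477\right) = -1230 - - \frac{9815}{24} = -1230 + \frac{9815}{24} = - \frac{19705}{24}$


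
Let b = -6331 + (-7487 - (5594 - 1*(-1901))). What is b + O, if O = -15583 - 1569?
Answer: -38465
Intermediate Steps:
O = -17152
b = -21313 (b = -6331 + (-7487 - (5594 + 1901)) = -6331 + (-7487 - 1*7495) = -6331 + (-7487 - 7495) = -6331 - 14982 = -21313)
b + O = -21313 - 17152 = -38465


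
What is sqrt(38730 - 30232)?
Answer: sqrt(8498) ≈ 92.185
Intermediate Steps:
sqrt(38730 - 30232) = sqrt(8498)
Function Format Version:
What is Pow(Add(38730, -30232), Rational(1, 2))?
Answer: Pow(8498, Rational(1, 2)) ≈ 92.185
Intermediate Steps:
Pow(Add(38730, -30232), Rational(1, 2)) = Pow(8498, Rational(1, 2))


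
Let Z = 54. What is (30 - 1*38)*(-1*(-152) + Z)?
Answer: -1648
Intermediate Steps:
(30 - 1*38)*(-1*(-152) + Z) = (30 - 1*38)*(-1*(-152) + 54) = (30 - 38)*(152 + 54) = -8*206 = -1648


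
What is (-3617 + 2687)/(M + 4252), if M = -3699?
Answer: -930/553 ≈ -1.6817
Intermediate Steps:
(-3617 + 2687)/(M + 4252) = (-3617 + 2687)/(-3699 + 4252) = -930/553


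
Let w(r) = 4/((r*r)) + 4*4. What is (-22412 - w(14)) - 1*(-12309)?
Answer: -495832/49 ≈ -10119.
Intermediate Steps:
w(r) = 16 + 4/r² (w(r) = 4/(r²) + 16 = 4/r² + 16 = 16 + 4/r²)
(-22412 - w(14)) - 1*(-12309) = (-22412 - (16 + 4/14²)) - 1*(-12309) = (-22412 - (16 + 4*(1/196))) + 12309 = (-22412 - (16 + 1/49)) + 12309 = (-22412 - 1*785/49) + 12309 = (-22412 - 785/49) + 12309 = -1098973/49 + 12309 = -495832/49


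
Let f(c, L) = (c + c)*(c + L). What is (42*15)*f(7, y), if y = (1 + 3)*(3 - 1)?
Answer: 132300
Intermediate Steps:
y = 8 (y = 4*2 = 8)
f(c, L) = 2*c*(L + c) (f(c, L) = (2*c)*(L + c) = 2*c*(L + c))
(42*15)*f(7, y) = (42*15)*(2*7*(8 + 7)) = 630*(2*7*15) = 630*210 = 132300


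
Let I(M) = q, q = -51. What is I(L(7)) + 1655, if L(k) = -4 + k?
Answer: 1604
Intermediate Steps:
I(M) = -51
I(L(7)) + 1655 = -51 + 1655 = 1604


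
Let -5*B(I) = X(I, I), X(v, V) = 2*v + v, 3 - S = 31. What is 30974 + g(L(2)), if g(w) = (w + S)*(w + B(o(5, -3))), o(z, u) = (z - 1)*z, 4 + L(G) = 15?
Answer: 30991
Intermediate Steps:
S = -28 (S = 3 - 1*31 = 3 - 31 = -28)
L(G) = 11 (L(G) = -4 + 15 = 11)
X(v, V) = 3*v
o(z, u) = z*(-1 + z) (o(z, u) = (-1 + z)*z = z*(-1 + z))
B(I) = -3*I/5
g(w) = (-28 + w)*(-12 + w) (g(w) = (w - 28)*(w - 3*(-1 + 5)) = (-28 + w)*(w - 3*4) = (-28 + w)*(w - ⅗*20) = (-28 + w)*(w - 12) = (-28 + w)*(-12 + w))
30974 + g(L(2)) = 30974 + (336 + 11² - 40*11) = 30974 + (336 + 121 - 440) = 30974 + 17 = 30991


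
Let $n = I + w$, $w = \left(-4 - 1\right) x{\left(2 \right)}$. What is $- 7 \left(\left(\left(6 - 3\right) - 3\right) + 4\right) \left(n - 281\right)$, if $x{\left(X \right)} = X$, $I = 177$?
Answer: $3192$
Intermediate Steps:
$w = -10$ ($w = \left(-4 - 1\right) 2 = \left(-5\right) 2 = -10$)
$n = 167$ ($n = 177 - 10 = 167$)
$- 7 \left(\left(\left(6 - 3\right) - 3\right) + 4\right) \left(n - 281\right) = - 7 \left(\left(\left(6 - 3\right) - 3\right) + 4\right) \left(167 - 281\right) = - 7 \left(\left(3 - 3\right) + 4\right) \left(-114\right) = - 7 \left(0 + 4\right) \left(-114\right) = \left(-7\right) 4 \left(-114\right) = \left(-28\right) \left(-114\right) = 3192$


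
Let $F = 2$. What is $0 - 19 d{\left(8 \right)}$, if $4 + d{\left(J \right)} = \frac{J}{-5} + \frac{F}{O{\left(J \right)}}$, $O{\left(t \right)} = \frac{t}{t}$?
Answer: $\frac{342}{5} \approx 68.4$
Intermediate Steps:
$O{\left(t \right)} = 1$
$d{\left(J \right)} = -2 - \frac{J}{5}$ ($d{\left(J \right)} = -4 + \left(\frac{J}{-5} + \frac{2}{1}\right) = -4 + \left(J \left(- \frac{1}{5}\right) + 2 \cdot 1\right) = -4 - \left(-2 + \frac{J}{5}\right) = -2 - \frac{J}{5}$)
$0 - 19 d{\left(8 \right)} = 0 - 19 \left(-2 - \frac{8}{5}\right) = 0 - - \frac{342}{5} = 0 + \frac{342}{5} = \frac{342}{5}$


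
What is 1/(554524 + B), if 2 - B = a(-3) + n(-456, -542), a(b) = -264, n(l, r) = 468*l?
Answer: 1/768198 ≈ 1.3017e-6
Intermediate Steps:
B = 213674 (B = 2 - (-264 + 468*(-456)) = 2 - (-264 - 213408) = 2 - 1*(-213672) = 2 + 213672 = 213674)
1/(554524 + B) = 1/(554524 + 213674) = 1/768198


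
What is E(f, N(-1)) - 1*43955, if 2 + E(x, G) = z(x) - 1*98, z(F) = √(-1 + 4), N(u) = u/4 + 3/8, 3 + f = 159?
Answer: -44055 + √3 ≈ -44053.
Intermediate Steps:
f = 156 (f = -3 + 159 = 156)
N(u) = 3/8 + u/4 (N(u) = u*(¼) + 3*(⅛) = u/4 + 3/8 = 3/8 + u/4)
z(F) = √3
E(x, G) = -100 + √3 (E(x, G) = -2 + (√3 - 1*98) = -2 + (√3 - 98) = -2 + (-98 + √3) = -100 + √3)
E(f, N(-1)) - 1*43955 = (-100 + √3) - 1*43955 = (-100 + √3) - 43955 = -44055 + √3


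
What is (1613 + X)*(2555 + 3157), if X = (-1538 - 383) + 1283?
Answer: 5569200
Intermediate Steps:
X = -638 (X = -1921 + 1283 = -638)
(1613 + X)*(2555 + 3157) = (1613 - 638)*(2555 + 3157) = 975*5712 = 5569200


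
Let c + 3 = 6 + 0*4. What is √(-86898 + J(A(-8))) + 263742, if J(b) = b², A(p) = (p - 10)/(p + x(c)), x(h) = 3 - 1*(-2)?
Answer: 263742 + I*√86862 ≈ 2.6374e+5 + 294.72*I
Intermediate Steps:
c = 3 (c = -3 + (6 + 0*4) = -3 + (6 + 0) = -3 + 6 = 3)
x(h) = 5 (x(h) = 3 + 2 = 5)
A(p) = (-10 + p)/(5 + p) (A(p) = (p - 10)/(p + 5) = (-10 + p)/(5 + p))
√(-86898 + J(A(-8))) + 263742 = √(-86898 + ((-10 - 8)/(5 - 8))²) + 263742 = √(-86898 + (-18/(-3))²) + 263742 = √(-86898 + (-⅓*(-18))²) + 263742 = √(-86898 + 6²) + 263742 = √(-86898 + 36) + 263742 = √(-86862) + 263742 = I*√86862 + 263742 = 263742 + I*√86862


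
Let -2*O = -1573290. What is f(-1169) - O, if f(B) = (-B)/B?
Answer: -786646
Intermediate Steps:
f(B) = -1
O = 786645 (O = -½*(-1573290) = 786645)
f(-1169) - O = -1 - 1*786645 = -1 - 786645 = -786646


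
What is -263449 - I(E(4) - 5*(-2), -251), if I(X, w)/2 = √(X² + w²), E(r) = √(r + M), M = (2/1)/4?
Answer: -263449 - √(252422 + 120*√2) ≈ -2.6395e+5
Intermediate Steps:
M = ½ (M = (2*1)*(¼) = 2*(¼) = ½ ≈ 0.50000)
E(r) = √(½ + r) (E(r) = √(r + ½) = √(½ + r))
I(X, w) = 2*√(X² + w²)
-263449 - I(E(4) - 5*(-2), -251) = -263449 - 2*√((√(2 + 4*4)/2 - 5*(-2))² + (-251)²) = -263449 - 2*√((√(2 + 16)/2 + 10)² + 63001) = -263449 - 2*√((√18/2 + 10)² + 63001) = -263449 - 2*√(((3*√2)/2 + 10)² + 63001) = -263449 - 2*√((3*√2/2 + 10)² + 63001) = -263449 - 2*√((10 + 3*√2/2)² + 63001) = -263449 - 2*√(63001 + (10 + 3*√2/2)²)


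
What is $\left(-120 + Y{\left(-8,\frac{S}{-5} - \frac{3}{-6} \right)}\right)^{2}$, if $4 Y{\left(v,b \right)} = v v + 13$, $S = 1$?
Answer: $\frac{162409}{16} \approx 10151.0$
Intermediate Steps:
$Y{\left(v,b \right)} = \frac{13}{4} + \frac{v^{2}}{4}$ ($Y{\left(v,b \right)} = \frac{v v + 13}{4} = \frac{v^{2} + 13}{4} = \frac{13 + v^{2}}{4} = \frac{13}{4} + \frac{v^{2}}{4}$)
$\left(-120 + Y{\left(-8,\frac{S}{-5} - \frac{3}{-6} \right)}\right)^{2} = \left(-120 + \left(\frac{13}{4} + \frac{\left(-8\right)^{2}}{4}\right)\right)^{2} = \left(-120 + \left(\frac{13}{4} + \frac{1}{4} \cdot 64\right)\right)^{2} = \left(-120 + \left(\frac{13}{4} + 16\right)\right)^{2} = \left(-120 + \frac{77}{4}\right)^{2} = \left(- \frac{403}{4}\right)^{2} = \frac{162409}{16}$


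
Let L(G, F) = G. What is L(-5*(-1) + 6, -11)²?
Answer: 121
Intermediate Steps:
L(-5*(-1) + 6, -11)² = (-5*(-1) + 6)² = (5 + 6)² = 11² = 121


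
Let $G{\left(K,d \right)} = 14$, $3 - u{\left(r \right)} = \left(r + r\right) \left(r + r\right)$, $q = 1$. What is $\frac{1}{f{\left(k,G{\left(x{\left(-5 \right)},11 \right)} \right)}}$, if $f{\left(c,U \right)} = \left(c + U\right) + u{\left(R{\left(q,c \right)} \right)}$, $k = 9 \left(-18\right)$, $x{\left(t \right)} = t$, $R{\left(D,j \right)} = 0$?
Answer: $- \frac{1}{145} \approx -0.0068966$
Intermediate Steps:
$u{\left(r \right)} = 3 - 4 r^{2}$ ($u{\left(r \right)} = 3 - \left(r + r\right) \left(r + r\right) = 3 - 2 r 2 r = 3 - 4 r^{2}$)
$k = -162$
$f{\left(c,U \right)} = 3 + U + c$ ($f{\left(c,U \right)} = \left(c + U\right) + \left(3 - 4 \cdot 0^{2}\right) = \left(U + c\right) + \left(3 - 0\right) = \left(U + c\right) + \left(3 + 0\right) = \left(U + c\right) + 3 = 3 + U + c$)
$\frac{1}{f{\left(k,G{\left(x{\left(-5 \right)},11 \right)} \right)}} = \frac{1}{3 + 14 - 162} = \frac{1}{-145} = - \frac{1}{145}$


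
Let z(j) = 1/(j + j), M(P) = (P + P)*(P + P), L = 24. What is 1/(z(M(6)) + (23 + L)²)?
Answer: 288/636193 ≈ 0.00045269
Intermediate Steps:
M(P) = 4*P² (M(P) = (2*P)*(2*P) = 4*P²)
z(j) = 1/(2*j)
1/(z(M(6)) + (23 + L)²) = 1/(1/(2*((4*6²))) + (23 + 24)²) = 1/(1/(2*((4*36))) + 47²) = 1/((½)/144 + 2209) = 1/((½)*(1/144) + 2209) = 1/(1/288 + 2209) = 1/(636193/288) = 288/636193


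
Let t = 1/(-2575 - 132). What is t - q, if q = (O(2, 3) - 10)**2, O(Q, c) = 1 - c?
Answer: -389809/2707 ≈ -144.00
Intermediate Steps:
t = -1/2707 (t = 1/(-2707) = -1/2707 ≈ -0.00036941)
q = 144 (q = ((1 - 1*3) - 10)**2 = ((1 - 3) - 10)**2 = (-2 - 10)**2 = (-12)**2 = 144)
t - q = -1/2707 - 1*144 = -1/2707 - 144 = -389809/2707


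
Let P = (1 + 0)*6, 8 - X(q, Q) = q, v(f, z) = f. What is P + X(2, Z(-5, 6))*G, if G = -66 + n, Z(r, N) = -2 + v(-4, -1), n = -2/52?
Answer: -5073/13 ≈ -390.23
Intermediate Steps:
n = -1/26 (n = -2*1/52 = -1/26 ≈ -0.038462)
Z(r, N) = -6 (Z(r, N) = -2 - 4 = -6)
G = -1717/26 (G = -66 - 1/26 = -1717/26 ≈ -66.038)
X(q, Q) = 8 - q
P = 6 (P = 1*6 = 6)
P + X(2, Z(-5, 6))*G = 6 + (8 - 1*2)*(-1717/26) = 6 + (8 - 2)*(-1717/26) = 6 + 6*(-1717/26) = 6 - 5151/13 = -5073/13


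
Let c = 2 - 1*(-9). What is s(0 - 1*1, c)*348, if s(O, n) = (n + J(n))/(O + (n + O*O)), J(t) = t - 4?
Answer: 6264/11 ≈ 569.45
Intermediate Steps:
c = 11 (c = 2 + 9 = 11)
J(t) = -4 + t
s(O, n) = (-4 + 2*n)/(O + n + O**2) (s(O, n) = (n + (-4 + n))/(O + (n + O*O)) = (-4 + 2*n)/(O + (n + O**2)) = (-4 + 2*n)/(O + n + O**2))
s(0 - 1*1, c)*348 = (2*(-2 + 11)/((0 - 1*1) + 11 + (0 - 1*1)**2))*348 = (2*9/((0 - 1) + 11 + (0 - 1)**2))*348 = (2*9/(-1 + 11 + (-1)**2))*348 = (2*9/(-1 + 11 + 1))*348 = (2*9/11)*348 = (2*(1/11)*9)*348 = (18/11)*348 = 6264/11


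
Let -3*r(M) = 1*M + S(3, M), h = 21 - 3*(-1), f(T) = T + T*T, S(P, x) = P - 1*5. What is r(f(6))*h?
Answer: -320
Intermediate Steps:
S(P, x) = -5 + P (S(P, x) = P - 5 = -5 + P)
f(T) = T + T**2
h = 24 (h = 21 + 3 = 24)
r(M) = 2/3 - M/3 (r(M) = -(1*M + (-5 + 3))/3 = -(M - 2)/3 = -(-2 + M)/3 = 2/3 - M/3)
r(f(6))*h = (2/3 - 2*(1 + 6))*24 = (2/3 - 2*7)*24 = (2/3 - 1/3*42)*24 = (2/3 - 14)*24 = -40/3*24 = -320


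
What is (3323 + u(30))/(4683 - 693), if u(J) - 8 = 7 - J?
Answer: 1654/1995 ≈ 0.82907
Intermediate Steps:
u(J) = 15 - J (u(J) = 8 + (7 - J) = 15 - J)
(3323 + u(30))/(4683 - 693) = (3323 + (15 - 1*30))/(4683 - 693) = (3323 + (15 - 30))/3990 = (3323 - 15)*(1/3990) = 3308*(1/3990) = 1654/1995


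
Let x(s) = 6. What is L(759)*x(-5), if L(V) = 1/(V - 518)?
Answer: 6/241 ≈ 0.024896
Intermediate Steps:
L(V) = 1/(-518 + V)
L(759)*x(-5) = 6/(-518 + 759) = 6/241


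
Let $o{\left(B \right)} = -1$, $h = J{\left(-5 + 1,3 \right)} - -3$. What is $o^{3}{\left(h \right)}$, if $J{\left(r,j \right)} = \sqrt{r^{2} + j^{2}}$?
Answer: $-1$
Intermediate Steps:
$J{\left(r,j \right)} = \sqrt{j^{2} + r^{2}}$
$h = 8$ ($h = \sqrt{3^{2} + \left(-5 + 1\right)^{2}} - -3 = \sqrt{9 + \left(-4\right)^{2}} + 3 = \sqrt{9 + 16} + 3 = \sqrt{25} + 3 = 5 + 3 = 8$)
$o^{3}{\left(h \right)} = \left(-1\right)^{3} = -1$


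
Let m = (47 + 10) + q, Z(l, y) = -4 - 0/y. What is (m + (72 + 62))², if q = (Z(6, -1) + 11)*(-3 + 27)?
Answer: 128881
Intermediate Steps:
Z(l, y) = -4 (Z(l, y) = -4 - 1*0 = -4 + 0 = -4)
q = 168 (q = (-4 + 11)*(-3 + 27) = 7*24 = 168)
m = 225 (m = (47 + 10) + 168 = 57 + 168 = 225)
(m + (72 + 62))² = (225 + (72 + 62))² = (225 + 134)² = 359² = 128881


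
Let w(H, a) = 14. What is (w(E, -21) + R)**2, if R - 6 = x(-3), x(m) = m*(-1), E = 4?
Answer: 529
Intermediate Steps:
x(m) = -m
R = 9 (R = 6 - 1*(-3) = 6 + 3 = 9)
(w(E, -21) + R)**2 = (14 + 9)**2 = 23**2 = 529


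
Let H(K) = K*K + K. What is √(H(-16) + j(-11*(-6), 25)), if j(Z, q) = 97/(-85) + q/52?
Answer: √1168958505/2210 ≈ 15.471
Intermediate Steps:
H(K) = K + K² (H(K) = K² + K = K + K²)
j(Z, q) = -97/85 + q/52 (j(Z, q) = 97*(-1/85) + q*(1/52) = -97/85 + q/52)
√(H(-16) + j(-11*(-6), 25)) = √(-16*(1 - 16) + (-97/85 + (1/52)*25)) = √(-16*(-15) + (-97/85 + 25/52)) = √(240 - 2919/4420) = √(1057881/4420) = √1168958505/2210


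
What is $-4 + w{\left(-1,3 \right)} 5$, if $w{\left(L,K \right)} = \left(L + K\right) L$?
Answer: $-14$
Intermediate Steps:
$w{\left(L,K \right)} = L \left(K + L\right)$ ($w{\left(L,K \right)} = \left(K + L\right) L = L \left(K + L\right)$)
$-4 + w{\left(-1,3 \right)} 5 = -4 + - (3 - 1) 5 = -4 + \left(-1\right) 2 \cdot 5 = -4 - 10 = -14$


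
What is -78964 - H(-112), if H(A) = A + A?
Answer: -78740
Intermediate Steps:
H(A) = 2*A
-78964 - H(-112) = -78964 - 2*(-112) = -78964 - 1*(-224) = -78964 + 224 = -78740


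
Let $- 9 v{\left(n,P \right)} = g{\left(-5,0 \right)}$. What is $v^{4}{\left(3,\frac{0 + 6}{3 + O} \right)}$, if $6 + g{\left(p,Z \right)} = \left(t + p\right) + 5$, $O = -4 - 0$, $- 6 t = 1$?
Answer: $\frac{1874161}{8503056} \approx 0.22041$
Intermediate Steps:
$t = - \frac{1}{6}$ ($t = \left(- \frac{1}{6}\right) 1 = - \frac{1}{6} \approx -0.16667$)
$O = -4$ ($O = -4 + 0 = -4$)
$g{\left(p,Z \right)} = - \frac{7}{6} + p$ ($g{\left(p,Z \right)} = -6 + \left(\left(- \frac{1}{6} + p\right) + 5\right) = -6 + \left(\frac{29}{6} + p\right) = - \frac{7}{6} + p$)
$v{\left(n,P \right)} = \frac{37}{54}$ ($v{\left(n,P \right)} = - \frac{- \frac{7}{6} - 5}{9} = \left(- \frac{1}{9}\right) \left(- \frac{37}{6}\right) = \frac{37}{54}$)
$v^{4}{\left(3,\frac{0 + 6}{3 + O} \right)} = \left(\frac{37}{54}\right)^{4} = \frac{1874161}{8503056}$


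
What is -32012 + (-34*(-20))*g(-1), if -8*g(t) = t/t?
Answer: -32097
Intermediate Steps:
g(t) = -⅛ (g(t) = -t/(8*t) = -⅛*1 = -⅛)
-32012 + (-34*(-20))*g(-1) = -32012 - 34*(-20)*(-⅛) = -32012 + 680*(-⅛) = -32012 - 85 = -32097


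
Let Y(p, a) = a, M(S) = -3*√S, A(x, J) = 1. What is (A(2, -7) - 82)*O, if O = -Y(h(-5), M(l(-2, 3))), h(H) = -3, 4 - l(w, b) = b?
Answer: -243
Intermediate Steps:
l(w, b) = 4 - b
O = 3 (O = -(-3)*√(4 - 1*3) = -(-3)*√(4 - 3) = -(-3)*√1 = -(-3) = -1*(-3) = 3)
(A(2, -7) - 82)*O = (1 - 82)*3 = -81*3 = -243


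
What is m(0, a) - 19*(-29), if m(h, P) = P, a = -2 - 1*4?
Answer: 545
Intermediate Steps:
a = -6 (a = -2 - 4 = -6)
m(0, a) - 19*(-29) = -6 - 19*(-29) = -6 + 551 = 545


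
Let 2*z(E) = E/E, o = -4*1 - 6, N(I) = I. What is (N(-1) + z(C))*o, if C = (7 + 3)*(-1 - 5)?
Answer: 5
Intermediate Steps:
o = -10 (o = -4 - 6 = -10)
C = -60 (C = 10*(-6) = -60)
z(E) = ½ (z(E) = (E/E)/2 = (½)*1 = ½)
(N(-1) + z(C))*o = (-1 + ½)*(-10) = -½*(-10) = 5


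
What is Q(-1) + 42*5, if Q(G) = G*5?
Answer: 205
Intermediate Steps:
Q(G) = 5*G
Q(-1) + 42*5 = 5*(-1) + 42*5 = -5 + 210 = 205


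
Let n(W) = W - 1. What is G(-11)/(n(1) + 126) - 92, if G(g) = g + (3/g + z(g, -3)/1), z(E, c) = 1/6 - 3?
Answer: -109429/1188 ≈ -92.112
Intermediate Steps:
n(W) = -1 + W
z(E, c) = -17/6 (z(E, c) = 1*(⅙) - 3 = ⅙ - 3 = -17/6)
G(g) = -17/6 + g + 3/g (G(g) = g + (3/g - 17/6/1) = g + (3/g - 17/6*1) = g + (3/g - 17/6) = g + (-17/6 + 3/g) = -17/6 + g + 3/g)
G(-11)/(n(1) + 126) - 92 = (-17/6 - 11 + 3/(-11))/((-1 + 1) + 126) - 92 = (-17/6 - 11 + 3*(-1/11))/(0 + 126) - 92 = (-17/6 - 11 - 3/11)/126 - 92 = (1/126)*(-931/66) - 92 = -133/1188 - 92 = -109429/1188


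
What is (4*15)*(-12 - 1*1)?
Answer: -780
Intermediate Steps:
(4*15)*(-12 - 1*1) = 60*(-12 - 1) = 60*(-13) = -780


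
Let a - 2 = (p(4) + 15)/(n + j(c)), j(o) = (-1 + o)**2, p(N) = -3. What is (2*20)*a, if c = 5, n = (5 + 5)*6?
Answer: 1640/19 ≈ 86.316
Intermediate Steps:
n = 60 (n = 10*6 = 60)
a = 41/19 (a = 2 + (-3 + 15)/(60 + (-1 + 5)**2) = 2 + 12/(60 + 4**2) = 2 + 12/(60 + 16) = 2 + 12/76 = 2 + 12*(1/76) = 2 + 3/19 = 41/19 ≈ 2.1579)
(2*20)*a = (2*20)*(41/19) = 40*(41/19) = 1640/19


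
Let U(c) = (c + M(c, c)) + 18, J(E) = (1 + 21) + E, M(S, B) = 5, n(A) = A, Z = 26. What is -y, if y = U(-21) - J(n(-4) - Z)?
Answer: -10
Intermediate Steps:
J(E) = 22 + E
U(c) = 23 + c (U(c) = (c + 5) + 18 = (5 + c) + 18 = 23 + c)
y = 10 (y = (23 - 21) - (22 + (-4 - 1*26)) = 2 - (22 + (-4 - 26)) = 2 - (22 - 30) = 2 - 1*(-8) = 2 + 8 = 10)
-y = -1*10 = -10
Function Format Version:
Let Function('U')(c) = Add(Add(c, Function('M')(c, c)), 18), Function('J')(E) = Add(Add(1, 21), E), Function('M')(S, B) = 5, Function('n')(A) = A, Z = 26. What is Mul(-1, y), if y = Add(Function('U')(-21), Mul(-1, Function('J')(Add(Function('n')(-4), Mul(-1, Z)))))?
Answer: -10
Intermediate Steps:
Function('J')(E) = Add(22, E)
Function('U')(c) = Add(23, c) (Function('U')(c) = Add(Add(c, 5), 18) = Add(Add(5, c), 18) = Add(23, c))
y = 10 (y = Add(Add(23, -21), Mul(-1, Add(22, Add(-4, Mul(-1, 26))))) = Add(2, Mul(-1, Add(22, Add(-4, -26)))) = Add(2, Mul(-1, Add(22, -30))) = Add(2, Mul(-1, -8)) = Add(2, 8) = 10)
Mul(-1, y) = Mul(-1, 10) = -10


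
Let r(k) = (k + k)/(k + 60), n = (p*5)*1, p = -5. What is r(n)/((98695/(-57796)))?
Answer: 115592/138173 ≈ 0.83657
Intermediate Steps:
n = -25 (n = -5*5*1 = -25*1 = -25)
r(k) = 2*k/(60 + k) (r(k) = (2*k)/(60 + k) = 2*k/(60 + k))
r(n)/((98695/(-57796))) = (2*(-25)/(60 - 25))/((98695/(-57796))) = (2*(-25)/35)/((98695*(-1/57796))) = (2*(-25)*(1/35))/(-98695/57796) = -10/7*(-57796/98695) = 115592/138173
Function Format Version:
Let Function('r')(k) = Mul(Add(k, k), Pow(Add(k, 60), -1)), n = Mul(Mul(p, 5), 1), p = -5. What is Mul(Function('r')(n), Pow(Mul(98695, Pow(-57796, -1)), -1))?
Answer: Rational(115592, 138173) ≈ 0.83657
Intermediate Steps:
n = -25 (n = Mul(Mul(-5, 5), 1) = Mul(-25, 1) = -25)
Function('r')(k) = Mul(2, k, Pow(Add(60, k), -1)) (Function('r')(k) = Mul(Mul(2, k), Pow(Add(60, k), -1)) = Mul(2, k, Pow(Add(60, k), -1)))
Mul(Function('r')(n), Pow(Mul(98695, Pow(-57796, -1)), -1)) = Mul(Mul(2, -25, Pow(Add(60, -25), -1)), Pow(Mul(98695, Pow(-57796, -1)), -1)) = Mul(Mul(2, -25, Pow(35, -1)), Pow(Mul(98695, Rational(-1, 57796)), -1)) = Mul(Mul(2, -25, Rational(1, 35)), Pow(Rational(-98695, 57796), -1)) = Mul(Rational(-10, 7), Rational(-57796, 98695)) = Rational(115592, 138173)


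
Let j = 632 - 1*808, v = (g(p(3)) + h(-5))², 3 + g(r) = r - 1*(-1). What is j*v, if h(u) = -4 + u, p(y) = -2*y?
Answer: -50864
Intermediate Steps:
g(r) = -2 + r (g(r) = -3 + (r - 1*(-1)) = -3 + (r + 1) = -3 + (1 + r) = -2 + r)
v = 289 (v = ((-2 - 2*3) + (-4 - 5))² = ((-2 - 6) - 9)² = (-8 - 9)² = (-17)² = 289)
j = -176 (j = 632 - 808 = -176)
j*v = -176*289 = -50864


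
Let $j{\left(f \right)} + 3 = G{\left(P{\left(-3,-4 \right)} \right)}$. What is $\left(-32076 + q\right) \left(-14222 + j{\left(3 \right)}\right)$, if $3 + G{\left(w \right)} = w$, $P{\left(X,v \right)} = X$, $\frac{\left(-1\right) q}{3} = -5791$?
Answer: $209238393$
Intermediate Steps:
$q = 17373$ ($q = \left(-3\right) \left(-5791\right) = 17373$)
$G{\left(w \right)} = -3 + w$
$j{\left(f \right)} = -9$ ($j{\left(f \right)} = -3 - 6 = -9$)
$\left(-32076 + q\right) \left(-14222 + j{\left(3 \right)}\right) = \left(-32076 + 17373\right) \left(-14222 - 9\right) = \left(-14703\right) \left(-14231\right) = 209238393$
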